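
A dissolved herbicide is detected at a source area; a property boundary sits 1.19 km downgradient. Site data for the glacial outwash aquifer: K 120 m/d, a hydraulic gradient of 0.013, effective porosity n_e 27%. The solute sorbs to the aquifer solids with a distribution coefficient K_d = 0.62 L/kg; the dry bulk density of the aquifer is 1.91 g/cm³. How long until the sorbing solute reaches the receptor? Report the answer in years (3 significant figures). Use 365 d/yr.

3.04 years

Specific discharge q = 120 × 0.013 = 1.560 m/d
Seepage velocity v = q / n = 1.560 / 0.27 = 5.778 m/d
Retardation R = 1 + ρ_b·K_d/n = 1 + 1.91×0.62/0.27 = 5.386
Contaminant velocity v_c = v/R = 5.778/5.386 = 1.073 m/d
L = 1.19 km = 1190 m
t = L/v_c = 1190/1.073 = 1109 d
   = 1109/365 = 3.04 yr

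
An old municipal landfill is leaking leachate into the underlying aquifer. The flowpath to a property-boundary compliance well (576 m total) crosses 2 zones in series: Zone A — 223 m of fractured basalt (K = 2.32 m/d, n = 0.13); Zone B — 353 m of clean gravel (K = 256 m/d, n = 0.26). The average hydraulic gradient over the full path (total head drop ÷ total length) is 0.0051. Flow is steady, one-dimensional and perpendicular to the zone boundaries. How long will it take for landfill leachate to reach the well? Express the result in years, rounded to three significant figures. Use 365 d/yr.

For zones in series the flux q is common to all zones; the equivalent conductivity is the harmonic (thickness-weighted) mean, K_eq = L_total / Σ(L_j/K_j).
Σ(L/K) = 223/2.32 + 353/256 = 96.12 + 1.379 = 97.50 d
K_eq = L_total / Σ(L/K) = 576 / 97.50 = 5.908 m/d
q = K_eq · i = 5.908 × 0.0051 = 0.03013 m/d (same in every zone)
Zone A: v = q/n = 0.03013/0.13 = 0.2318 m/d → t_A = 223/0.2318 = 962.2 d
Zone B: v = q/n = 0.03013/0.26 = 0.1159 m/d → t_B = 353/0.1159 = 3046 d
Total t = 962.2 + 3046 = 4008 d
   = 4008 / 365 = 11.0 yr

11.0 years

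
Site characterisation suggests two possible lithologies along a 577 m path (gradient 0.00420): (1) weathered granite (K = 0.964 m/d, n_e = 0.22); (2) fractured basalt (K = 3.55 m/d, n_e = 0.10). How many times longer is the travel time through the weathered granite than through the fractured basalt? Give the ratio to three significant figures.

8.10

Unit 1 (weathered granite): v = 0.964×0.0042/0.22 = 0.01840 m/d, t = 577/0.01840 = 31350 d
Unit 2 (fractured basalt): v = 3.55×0.0042/0.10 = 0.1491 m/d, t = 577/0.1491 = 3870 d
t(weathered granite) / t(fractured basalt) = 31350/3870 = 8.10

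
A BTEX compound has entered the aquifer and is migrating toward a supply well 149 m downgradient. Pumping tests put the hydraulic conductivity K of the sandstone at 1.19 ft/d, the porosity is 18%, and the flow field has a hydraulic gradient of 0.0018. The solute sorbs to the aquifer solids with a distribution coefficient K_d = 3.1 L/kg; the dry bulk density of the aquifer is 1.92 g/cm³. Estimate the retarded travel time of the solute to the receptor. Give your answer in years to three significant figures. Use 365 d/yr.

3830 years

K = 1.19 ft/d × 0.3048 = 0.3627 m/d
Specific discharge q = 0.3627 × 0.0018 = 6.529e-4 m/d
Seepage velocity v = q / n = 6.529e-4 / 0.18 = 0.003627 m/d
Retardation R = 1 + ρ_b·K_d/n = 1 + 1.92×3.1/0.18 = 34.07
Contaminant velocity v_c = v/R = 0.003627/34.07 = 1.065e-4 m/d
t = L/v_c = 149/1.065e-4 = 1.399e6 d
   = 1.399e6/365 = 3830 yr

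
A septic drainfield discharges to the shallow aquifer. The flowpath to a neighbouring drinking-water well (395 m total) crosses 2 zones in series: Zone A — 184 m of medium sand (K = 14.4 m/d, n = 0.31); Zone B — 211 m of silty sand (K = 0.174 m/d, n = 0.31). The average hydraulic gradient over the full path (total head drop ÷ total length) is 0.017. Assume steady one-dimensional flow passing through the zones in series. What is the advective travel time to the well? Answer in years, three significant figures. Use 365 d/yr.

Continuity: the same q passes through each zone, so ΔH = q·Σ(L_j/K_j) — the zones act as resistances in series.
Σ(L/K) = 184/14.4 + 211/0.174 = 12.78 + 1213 = 1225 d
K_eq = L_total / Σ(L/K) = 395 / 1225 = 0.3223 m/d
q = K_eq · i = 0.3223 × 0.017 = 0.005480 m/d (same in every zone)
Zone A: v = q/n = 0.005480/0.31 = 0.01768 m/d → t_A = 184/0.01768 = 10410 d
Zone B: v = q/n = 0.005480/0.31 = 0.01768 m/d → t_B = 211/0.01768 = 11940 d
Total t = 10410 + 11940 = 22350 d
   = 22350 / 365 = 61.2 yr

61.2 years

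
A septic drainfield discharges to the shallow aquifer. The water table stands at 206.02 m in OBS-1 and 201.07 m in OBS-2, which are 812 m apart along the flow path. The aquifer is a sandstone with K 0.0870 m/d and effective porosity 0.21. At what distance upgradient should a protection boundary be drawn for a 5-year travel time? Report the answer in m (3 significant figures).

4.61 m

Hydraulic gradient i = (206.02 − 201.07) / 812 = 4.95 / 812 = 0.006096
q = Ki = 0.0870 × 0.006096 = 5.304e-4 m/d
v = Ki/n = 0.0870·0.006096/0.21 = 0.002526 m/d
T = 5 yr × 365 = 1825 d
L = v × T = 0.002526 × 1825 = 4.609 m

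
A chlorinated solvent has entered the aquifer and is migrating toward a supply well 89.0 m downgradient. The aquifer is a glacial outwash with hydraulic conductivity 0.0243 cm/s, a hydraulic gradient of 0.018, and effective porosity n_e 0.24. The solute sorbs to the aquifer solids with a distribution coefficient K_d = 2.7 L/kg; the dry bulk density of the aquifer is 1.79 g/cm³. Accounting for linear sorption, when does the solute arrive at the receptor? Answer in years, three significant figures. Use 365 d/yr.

3.27 years

K = 0.0243 cm/s × 864 = 21.00 m/d
q = Ki = 21.00 × 0.018 = 0.3779 m/d
Seepage velocity v = q / n = 0.3779 / 0.24 = 1.575 m/d
Retardation R = 1 + ρ_b·K_d/n = 1 + 1.79×2.7/0.24 = 21.14
Contaminant velocity v_c = v/R = 1.575/21.14 = 0.07450 m/d
t = L/v_c = 89.0/0.07450 = 1195 d
   = 1195/365 = 3.27 yr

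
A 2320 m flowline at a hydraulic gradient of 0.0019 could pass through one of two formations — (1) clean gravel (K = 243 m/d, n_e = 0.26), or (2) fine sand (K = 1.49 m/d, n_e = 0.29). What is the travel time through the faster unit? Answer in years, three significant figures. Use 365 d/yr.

3.58 years

Unit 1 (clean gravel): v = 243×0.0019/0.26 = 1.776 m/d, t = 2320/1.776 = 1306 d
Unit 2 (fine sand): v = 1.49×0.0019/0.29 = 0.009762 m/d, t = 2320/0.009762 = 237700 d
Faster: 1306 d / 365 = 3.58 yr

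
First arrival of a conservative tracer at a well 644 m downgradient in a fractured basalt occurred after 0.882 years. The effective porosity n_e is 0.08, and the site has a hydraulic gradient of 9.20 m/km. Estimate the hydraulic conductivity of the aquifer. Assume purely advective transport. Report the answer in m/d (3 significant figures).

t = 0.882 years = 321.9 d
v = L / t = 644 / 321.9 = 2.000 m/d
K = v · n / i = 2.000 × 0.08 / 0.0092 = 17.4 m/d

17.4 m/d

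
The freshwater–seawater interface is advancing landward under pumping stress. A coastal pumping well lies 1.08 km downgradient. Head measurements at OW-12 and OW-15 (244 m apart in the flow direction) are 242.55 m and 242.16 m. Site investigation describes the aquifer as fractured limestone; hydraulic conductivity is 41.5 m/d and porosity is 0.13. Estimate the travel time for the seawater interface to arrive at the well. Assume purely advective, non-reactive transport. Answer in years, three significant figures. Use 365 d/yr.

Hydraulic gradient i = (242.55 − 242.16) / 244 = 0.39 / 244 = 0.001598
Specific discharge q = 41.5 × 0.001598 = 0.06633 m/d
v_s = q/n_e = 0.06633/0.13 = 0.5102 m/d
L = 1.08 km = 1080 m
t = L / v = 1080 / 0.5102 = 2117 d
   = 2117 / 365 = 5.80 yr

5.80 years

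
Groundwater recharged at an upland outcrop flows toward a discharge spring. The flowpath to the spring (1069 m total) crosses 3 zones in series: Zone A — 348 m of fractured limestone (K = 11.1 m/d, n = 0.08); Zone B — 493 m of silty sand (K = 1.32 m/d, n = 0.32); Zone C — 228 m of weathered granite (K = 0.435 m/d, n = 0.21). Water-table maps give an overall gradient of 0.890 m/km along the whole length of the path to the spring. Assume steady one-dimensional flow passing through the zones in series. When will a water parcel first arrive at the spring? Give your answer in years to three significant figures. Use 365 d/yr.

625 years

For zones in series the flux q is common to all zones; the equivalent conductivity is the harmonic (thickness-weighted) mean, K_eq = L_total / Σ(L_j/K_j).
Σ(L/K) = 348/11.1 + 493/1.32 + 228/0.435 = 31.35 + 373.5 + 524.1 = 929.0 d
K_eq = L_total / Σ(L/K) = 1069 / 929.0 = 1.151 m/d
q = K_eq · i = 1.151 × 8.9e-4 = 0.001024 m/d (same in every zone)
Zone A: v = q/n = 0.001024/0.08 = 0.01280 m/d → t_A = 348/0.01280 = 27180 d
Zone B: v = q/n = 0.001024/0.32 = 0.003200 m/d → t_B = 493/0.003200 = 154000 d
Zone C: v = q/n = 0.001024/0.21 = 0.004877 m/d → t_C = 228/0.004877 = 46750 d
Total t = 27180 + 154000 + 46750 = 228000 d
   = 228000 / 365 = 625 yr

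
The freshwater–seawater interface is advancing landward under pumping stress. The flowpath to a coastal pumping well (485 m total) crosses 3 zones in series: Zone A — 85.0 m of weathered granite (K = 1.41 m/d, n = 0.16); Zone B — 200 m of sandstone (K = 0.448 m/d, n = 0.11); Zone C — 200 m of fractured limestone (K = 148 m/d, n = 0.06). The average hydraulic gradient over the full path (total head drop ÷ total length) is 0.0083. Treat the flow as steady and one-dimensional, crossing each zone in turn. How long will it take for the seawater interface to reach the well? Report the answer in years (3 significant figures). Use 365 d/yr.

16.5 years

Continuity: the same q passes through each zone, so ΔH = q·Σ(L_j/K_j) — the zones act as resistances in series.
Σ(L/K) = 85.0/1.41 + 200/0.448 + 200/148 = 60.28 + 446.4 + 1.351 = 508.1 d
K_eq = L_total / Σ(L/K) = 485 / 508.1 = 0.9546 m/d
q = K_eq · i = 0.9546 × 0.0083 = 0.007923 m/d (same in every zone)
Zone A: v = q/n = 0.007923/0.16 = 0.04952 m/d → t_A = 85.0/0.04952 = 1716 d
Zone B: v = q/n = 0.007923/0.11 = 0.07203 m/d → t_B = 200/0.07203 = 2777 d
Zone C: v = q/n = 0.007923/0.06 = 0.1321 m/d → t_C = 200/0.1321 = 1515 d
Total t = 1716 + 2777 + 1515 = 6008 d
   = 6008 / 365 = 16.5 yr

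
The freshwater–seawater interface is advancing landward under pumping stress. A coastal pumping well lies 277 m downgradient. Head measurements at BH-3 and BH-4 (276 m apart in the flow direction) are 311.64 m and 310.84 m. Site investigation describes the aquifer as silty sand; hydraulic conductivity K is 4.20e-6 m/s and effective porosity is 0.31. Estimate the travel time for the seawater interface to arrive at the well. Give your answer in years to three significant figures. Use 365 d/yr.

Hydraulic gradient i = (311.64 − 310.84) / 276 = 0.80 / 276 = 0.002899
K = 4.20e-6 m/s × 86400 s/d = 0.3629 m/d
Darcy flux q = K·i = 0.3629 × 0.002899 = 0.001052 m/d
v_s = q/n_e = 0.001052/0.31 = 0.003393 m/d
t = L / v = 277 / 0.003393 = 81640 d
   = 81640 / 365 = 224 yr

224 years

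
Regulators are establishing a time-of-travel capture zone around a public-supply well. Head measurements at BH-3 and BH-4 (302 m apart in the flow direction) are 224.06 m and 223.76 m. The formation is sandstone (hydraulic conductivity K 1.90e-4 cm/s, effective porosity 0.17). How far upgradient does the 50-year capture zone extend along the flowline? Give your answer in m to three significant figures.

Hydraulic gradient i = (224.06 − 223.76) / 302 = 0.30 / 302 = 9.934e-4
K = 1.90e-4 cm/s × 864 = 0.1642 m/d
q = Ki = 0.1642 × 9.934e-4 = 1.631e-4 m/d
v = Ki/n = 0.1642·9.934e-4/0.17 = 9.593e-4 m/d
T = 50 yr × 365 = 18250 d
L = v × T = 9.593e-4 × 18250 = 17.51 m

17.5 m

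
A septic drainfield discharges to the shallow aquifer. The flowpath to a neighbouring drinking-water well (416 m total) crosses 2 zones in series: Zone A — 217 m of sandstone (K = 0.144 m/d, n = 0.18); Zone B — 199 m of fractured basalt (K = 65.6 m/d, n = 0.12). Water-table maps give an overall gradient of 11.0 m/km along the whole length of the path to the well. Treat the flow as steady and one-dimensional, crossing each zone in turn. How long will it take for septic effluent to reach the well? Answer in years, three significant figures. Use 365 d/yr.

56.9 years

Continuity: the same q passes through each zone, so ΔH = q·Σ(L_j/K_j) — the zones act as resistances in series.
Σ(L/K) = 217/0.144 + 199/65.6 = 1507 + 3.034 = 1510 d
K_eq = L_total / Σ(L/K) = 416 / 1510 = 0.2755 m/d
q = K_eq · i = 0.2755 × 0.011 = 0.003031 m/d (same in every zone)
Zone A: v = q/n = 0.003031/0.18 = 0.01684 m/d → t_A = 217/0.01684 = 12890 d
Zone B: v = q/n = 0.003031/0.12 = 0.02525 m/d → t_B = 199/0.02525 = 7880 d
Total t = 12890 + 7880 = 20770 d
   = 20770 / 365 = 56.9 yr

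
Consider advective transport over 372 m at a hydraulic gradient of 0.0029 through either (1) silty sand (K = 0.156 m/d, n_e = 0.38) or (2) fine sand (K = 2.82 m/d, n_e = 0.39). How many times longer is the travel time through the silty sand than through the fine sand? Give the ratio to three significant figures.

Unit 1 (silty sand): v = 0.156×0.0029/0.38 = 0.001191 m/d, t = 372/0.001191 = 312500 d
Unit 2 (fine sand): v = 2.82×0.0029/0.39 = 0.02097 m/d, t = 372/0.02097 = 17740 d
t(silty sand) / t(fine sand) = 312500/17740 = 17.6

17.6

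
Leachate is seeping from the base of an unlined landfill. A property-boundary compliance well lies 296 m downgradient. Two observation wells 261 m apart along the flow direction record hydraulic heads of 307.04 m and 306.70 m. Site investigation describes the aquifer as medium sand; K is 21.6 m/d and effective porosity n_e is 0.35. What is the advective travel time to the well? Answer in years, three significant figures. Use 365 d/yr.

10.1 years

Hydraulic gradient i = (307.04 − 306.70) / 261 = 0.34 / 261 = 0.001303
Darcy flux q = K·i = 21.6 × 0.001303 = 0.02814 m/d
Seepage velocity v = q / n = 0.02814 / 0.35 = 0.08039 m/d
t = L / v = 296 / 0.08039 = 3682 d
   = 3682 / 365 = 10.1 yr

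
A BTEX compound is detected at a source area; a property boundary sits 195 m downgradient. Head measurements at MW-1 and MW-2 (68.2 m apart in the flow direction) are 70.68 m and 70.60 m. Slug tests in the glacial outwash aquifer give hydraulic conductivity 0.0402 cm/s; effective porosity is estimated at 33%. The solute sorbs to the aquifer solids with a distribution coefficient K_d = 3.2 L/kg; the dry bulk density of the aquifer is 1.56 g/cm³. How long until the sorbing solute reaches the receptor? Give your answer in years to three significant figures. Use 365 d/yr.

Hydraulic gradient i = (70.68 − 70.60) / 68.2 = 0.08 / 68.2 = 0.001173
K = 0.0402 cm/s × 864 = 34.73 m/d
Specific discharge q = 34.73 × 0.001173 = 0.04074 m/d
Average linear velocity = 0.04074 / 0.33 = 0.1235 m/d
Retardation R = 1 + ρ_b·K_d/n = 1 + 1.56×3.2/0.33 = 16.13
Contaminant velocity v_c = v/R = 0.1235/16.13 = 0.007655 m/d
t = L/v_c = 195/0.007655 = 25470 d
   = 25470/365 = 69.8 yr

69.8 years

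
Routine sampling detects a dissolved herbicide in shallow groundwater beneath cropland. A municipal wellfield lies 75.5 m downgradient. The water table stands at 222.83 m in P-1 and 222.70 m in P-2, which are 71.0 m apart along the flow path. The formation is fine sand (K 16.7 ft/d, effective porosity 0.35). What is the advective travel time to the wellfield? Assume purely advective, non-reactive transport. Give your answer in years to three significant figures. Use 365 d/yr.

7.77 years

Hydraulic gradient i = (222.83 − 222.70) / 71.0 = 0.13 / 71.0 = 0.001831
K = 16.7 ft/d × 0.3048 = 5.090 m/d
Specific discharge q = 5.090 × 0.001831 = 0.009320 m/d
v_s = q/n_e = 0.009320/0.35 = 0.02663 m/d
t = L / v = 75.5 / 0.02663 = 2835 d
   = 2835 / 365 = 7.77 yr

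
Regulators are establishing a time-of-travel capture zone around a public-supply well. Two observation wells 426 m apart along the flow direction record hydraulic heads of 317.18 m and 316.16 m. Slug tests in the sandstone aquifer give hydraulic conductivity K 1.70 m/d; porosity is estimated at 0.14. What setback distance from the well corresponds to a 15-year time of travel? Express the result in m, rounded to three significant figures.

159 m

Hydraulic gradient i = (317.18 − 316.16) / 426 = 1.02 / 426 = 0.002394
Darcy flux q = K·i = 1.70 × 0.002394 = 0.004070 m/d
v_s = q/n_e = 0.004070/0.14 = 0.02907 m/d
T = 15 yr × 365 = 5475 d
L = v × T = 0.02907 × 5475 = 159.2 m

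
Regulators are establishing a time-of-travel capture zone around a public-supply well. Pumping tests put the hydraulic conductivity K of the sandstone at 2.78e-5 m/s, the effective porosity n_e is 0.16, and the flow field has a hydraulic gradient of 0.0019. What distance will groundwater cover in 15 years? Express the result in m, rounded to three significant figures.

K = 2.78e-5 m/s × 86400 s/d = 2.402 m/d
q = Ki = 2.402 × 0.0019 = 0.004564 m/d
Average linear velocity = 0.004564 / 0.16 = 0.02852 m/d
T = 15 yr × 365 = 5475 d
L = v × T = 0.02852 × 5475 = 156.2 m

156 m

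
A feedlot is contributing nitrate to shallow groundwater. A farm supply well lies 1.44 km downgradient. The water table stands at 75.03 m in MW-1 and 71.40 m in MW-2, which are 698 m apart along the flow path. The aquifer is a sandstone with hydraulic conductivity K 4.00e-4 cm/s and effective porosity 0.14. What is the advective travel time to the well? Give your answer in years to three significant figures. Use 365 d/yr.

Hydraulic gradient i = (75.03 − 71.40) / 698 = 3.63 / 698 = 0.005201
K = 4.00e-4 cm/s × 864 = 0.3456 m/d
Darcy flux q = K·i = 0.3456 × 0.005201 = 0.001797 m/d
v_s = q/n_e = 0.001797/0.14 = 0.01284 m/d
L = 1.44 km = 1440 m
t = L / v = 1440 / 0.01284 = 112200 d
   = 112200 / 365 = 307 yr

307 years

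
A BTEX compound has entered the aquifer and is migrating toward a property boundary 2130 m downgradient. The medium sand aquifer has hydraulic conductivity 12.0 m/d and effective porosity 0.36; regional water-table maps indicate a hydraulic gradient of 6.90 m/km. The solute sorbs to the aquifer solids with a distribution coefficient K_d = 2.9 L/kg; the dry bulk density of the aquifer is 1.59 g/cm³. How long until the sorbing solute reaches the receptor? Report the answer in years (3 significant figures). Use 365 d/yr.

350 years

q = Ki = 12.0 × 0.0069 = 0.08280 m/d
Seepage velocity v = q / n = 0.08280 / 0.36 = 0.2300 m/d
Retardation R = 1 + ρ_b·K_d/n = 1 + 1.59×2.9/0.36 = 13.81
Contaminant velocity v_c = v/R = 0.2300/13.81 = 0.01666 m/d
t = L/v_c = 2130/0.01666 = 127900 d
   = 127900/365 = 350 yr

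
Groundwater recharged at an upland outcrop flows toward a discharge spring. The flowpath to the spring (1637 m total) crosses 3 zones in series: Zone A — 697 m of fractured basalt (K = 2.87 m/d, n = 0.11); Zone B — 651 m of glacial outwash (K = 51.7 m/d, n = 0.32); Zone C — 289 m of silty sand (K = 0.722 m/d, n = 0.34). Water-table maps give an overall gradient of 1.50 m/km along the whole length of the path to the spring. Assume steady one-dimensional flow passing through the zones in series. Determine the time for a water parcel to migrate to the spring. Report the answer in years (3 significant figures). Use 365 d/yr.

Continuity: the same q passes through each zone, so ΔH = q·Σ(L_j/K_j) — the zones act as resistances in series.
Σ(L/K) = 697/2.87 + 651/51.7 + 289/0.722 = 242.9 + 12.59 + 400.3 = 655.7 d
K_eq = L_total / Σ(L/K) = 1637 / 655.7 = 2.496 m/d
q = K_eq · i = 2.496 × 0.0015 = 0.003745 m/d (same in every zone)
Zone A: v = q/n = 0.003745/0.11 = 0.03404 m/d → t_A = 697/0.03404 = 20470 d
Zone B: v = q/n = 0.003745/0.32 = 0.01170 m/d → t_B = 651/0.01170 = 55630 d
Zone C: v = q/n = 0.003745/0.34 = 0.01101 m/d → t_C = 289/0.01101 = 26240 d
Total t = 20470 + 55630 + 26240 = 102300 d
   = 102300 / 365 = 280 yr

280 years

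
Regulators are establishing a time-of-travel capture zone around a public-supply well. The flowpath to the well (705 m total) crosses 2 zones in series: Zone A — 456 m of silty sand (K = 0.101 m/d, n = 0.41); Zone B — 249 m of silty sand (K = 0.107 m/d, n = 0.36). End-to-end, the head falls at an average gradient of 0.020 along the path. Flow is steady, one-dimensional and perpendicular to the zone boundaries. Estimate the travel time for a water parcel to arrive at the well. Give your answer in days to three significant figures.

134000 days

Continuity: the same q passes through each zone, so ΔH = q·Σ(L_j/K_j) — the zones act as resistances in series.
Σ(L/K) = 456/0.101 + 249/0.107 = 4515 + 2327 = 6842 d
K_eq = L_total / Σ(L/K) = 705 / 6842 = 0.1030 m/d
q = K_eq · i = 0.1030 × 0.020 = 0.002061 m/d (same in every zone)
Zone A: v = q/n = 0.002061/0.41 = 0.005026 m/d → t_A = 456/0.005026 = 90720 d
Zone B: v = q/n = 0.002061/0.36 = 0.005724 m/d → t_B = 249/0.005724 = 43500 d
Total t = 90720 + 43500 = 134200 d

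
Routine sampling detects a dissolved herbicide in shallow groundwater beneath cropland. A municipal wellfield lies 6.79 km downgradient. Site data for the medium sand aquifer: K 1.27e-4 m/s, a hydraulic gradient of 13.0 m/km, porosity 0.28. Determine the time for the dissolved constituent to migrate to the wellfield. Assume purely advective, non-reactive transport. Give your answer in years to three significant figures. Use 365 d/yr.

36.5 years

K = 1.27e-4 m/s × 86400 s/d = 10.97 m/d
Darcy flux q = K·i = 10.97 × 0.013 = 0.1426 m/d
v_s = q/n_e = 0.1426/0.28 = 0.5095 m/d
L = 6.79 km = 6790 m
t = L / v = 6790 / 0.5095 = 13330 d
   = 13330 / 365 = 36.5 yr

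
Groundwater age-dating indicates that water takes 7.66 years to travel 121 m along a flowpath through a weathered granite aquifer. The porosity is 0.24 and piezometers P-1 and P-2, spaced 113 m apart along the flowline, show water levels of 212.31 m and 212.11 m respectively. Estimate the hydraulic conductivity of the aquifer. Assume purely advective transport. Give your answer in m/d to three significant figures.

Hydraulic gradient i = (212.31 − 212.11) / 113 = 0.20 / 113 = 0.001770
t = 7.66 years = 2796 d
v = L / t = 121 / 2796 = 0.04328 m/d
K = v · n / i = 0.04328 × 0.24 / 0.001770 = 5.87 m/d

5.87 m/d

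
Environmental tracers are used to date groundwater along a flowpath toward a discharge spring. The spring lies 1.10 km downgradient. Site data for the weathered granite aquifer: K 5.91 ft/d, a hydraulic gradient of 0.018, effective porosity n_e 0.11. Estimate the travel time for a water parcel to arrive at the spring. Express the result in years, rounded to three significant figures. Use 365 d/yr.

10.2 years

K = 5.91 ft/d × 0.3048 = 1.801 m/d
Specific discharge q = 1.801 × 0.018 = 0.03242 m/d
v_s = q/n_e = 0.03242/0.11 = 0.2948 m/d
L = 1.10 km = 1100 m
t = L / v = 1100 / 0.2948 = 3732 d
   = 3732 / 365 = 10.2 yr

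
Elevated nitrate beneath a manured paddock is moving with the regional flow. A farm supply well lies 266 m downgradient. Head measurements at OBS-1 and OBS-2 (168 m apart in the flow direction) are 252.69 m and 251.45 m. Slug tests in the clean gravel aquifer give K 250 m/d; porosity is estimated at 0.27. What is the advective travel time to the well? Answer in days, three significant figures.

Hydraulic gradient i = (252.69 − 251.45) / 168 = 1.24 / 168 = 0.007381
Specific discharge q = 250 × 0.007381 = 1.845 m/d
v = Ki/n = 250·0.007381/0.27 = 6.834 m/d
t = L / v = 266 / 6.834 = 38.92 d

38.9 days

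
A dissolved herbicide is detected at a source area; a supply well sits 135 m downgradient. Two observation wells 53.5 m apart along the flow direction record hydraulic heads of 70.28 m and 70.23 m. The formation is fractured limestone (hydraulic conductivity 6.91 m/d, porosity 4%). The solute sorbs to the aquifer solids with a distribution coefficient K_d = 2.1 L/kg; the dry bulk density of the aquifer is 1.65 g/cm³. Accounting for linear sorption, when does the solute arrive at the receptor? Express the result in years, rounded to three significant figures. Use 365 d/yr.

201 years

Hydraulic gradient i = (70.28 − 70.23) / 53.5 = 0.05 / 53.5 = 9.346e-4
Darcy flux q = K·i = 6.91 × 9.346e-4 = 0.006458 m/d
Average linear velocity = 0.006458 / 0.04 = 0.1614 m/d
Retardation R = 1 + ρ_b·K_d/n = 1 + 1.65×2.1/0.04 = 87.63
Contaminant velocity v_c = v/R = 0.1614/87.63 = 0.001842 m/d
t = L/v_c = 135/0.001842 = 73270 d
   = 73270/365 = 201 yr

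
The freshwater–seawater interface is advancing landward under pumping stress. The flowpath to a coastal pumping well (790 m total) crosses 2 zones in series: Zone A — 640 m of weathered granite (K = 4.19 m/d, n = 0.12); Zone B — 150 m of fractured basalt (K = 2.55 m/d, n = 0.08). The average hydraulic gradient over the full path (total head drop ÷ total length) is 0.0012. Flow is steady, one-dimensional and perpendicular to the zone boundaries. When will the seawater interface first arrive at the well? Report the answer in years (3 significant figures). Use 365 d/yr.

For zones in series the flux q is common to all zones; the equivalent conductivity is the harmonic (thickness-weighted) mean, K_eq = L_total / Σ(L_j/K_j).
Σ(L/K) = 640/4.19 + 150/2.55 = 152.7 + 58.82 = 211.6 d
K_eq = L_total / Σ(L/K) = 790 / 211.6 = 3.734 m/d
q = K_eq · i = 3.734 × 0.0012 = 0.004481 m/d (same in every zone)
Zone A: v = q/n = 0.004481/0.12 = 0.03734 m/d → t_A = 640/0.03734 = 17140 d
Zone B: v = q/n = 0.004481/0.08 = 0.05601 m/d → t_B = 150/0.05601 = 2678 d
Total t = 17140 + 2678 = 19820 d
   = 19820 / 365 = 54.3 yr

54.3 years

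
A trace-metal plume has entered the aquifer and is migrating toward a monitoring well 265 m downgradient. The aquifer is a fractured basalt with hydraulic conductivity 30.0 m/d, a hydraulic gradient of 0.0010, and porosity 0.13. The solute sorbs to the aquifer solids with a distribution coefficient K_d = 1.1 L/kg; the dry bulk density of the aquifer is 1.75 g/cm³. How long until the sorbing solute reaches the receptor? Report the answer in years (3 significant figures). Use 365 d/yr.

q = Ki = 30.0 × 0.0010 = 0.03000 m/d
Average linear velocity = 0.03000 / 0.13 = 0.2308 m/d
Retardation R = 1 + ρ_b·K_d/n = 1 + 1.75×1.1/0.13 = 15.81
Contaminant velocity v_c = v/R = 0.2308/15.81 = 0.01460 m/d
t = L/v_c = 265/0.01460 = 18150 d
   = 18150/365 = 49.7 yr

49.7 years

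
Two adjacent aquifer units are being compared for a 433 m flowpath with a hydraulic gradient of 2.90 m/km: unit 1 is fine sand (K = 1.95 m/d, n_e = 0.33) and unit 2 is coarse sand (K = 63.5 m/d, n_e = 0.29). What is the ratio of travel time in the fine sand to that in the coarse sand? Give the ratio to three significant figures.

37.1

Unit 1 (fine sand): v = 1.95×0.0029/0.33 = 0.01714 m/d, t = 433/0.01714 = 25270 d
Unit 2 (coarse sand): v = 63.5×0.0029/0.29 = 0.6350 m/d, t = 433/0.6350 = 681.9 d
t(fine sand) / t(coarse sand) = 25270/681.9 = 37.1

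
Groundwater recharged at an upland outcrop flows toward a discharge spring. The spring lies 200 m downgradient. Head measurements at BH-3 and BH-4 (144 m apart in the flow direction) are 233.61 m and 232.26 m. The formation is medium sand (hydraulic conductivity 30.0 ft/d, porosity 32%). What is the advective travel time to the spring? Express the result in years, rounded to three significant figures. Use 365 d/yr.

Hydraulic gradient i = (233.61 − 232.26) / 144 = 1.35 / 144 = 0.009375
K = 30.0 ft/d × 0.3048 = 9.144 m/d
Darcy flux q = K·i = 9.144 × 0.009375 = 0.08573 m/d
v = Ki/n = 9.144·0.009375/0.32 = 0.2679 m/d
t = L / v = 200 / 0.2679 = 746.6 d
   = 746.6 / 365 = 2.05 yr

2.05 years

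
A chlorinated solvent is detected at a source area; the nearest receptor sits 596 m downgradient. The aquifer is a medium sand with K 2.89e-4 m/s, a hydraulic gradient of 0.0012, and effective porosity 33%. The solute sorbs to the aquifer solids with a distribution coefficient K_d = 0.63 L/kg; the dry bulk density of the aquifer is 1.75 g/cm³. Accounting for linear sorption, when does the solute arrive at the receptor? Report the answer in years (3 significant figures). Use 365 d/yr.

K = 2.89e-4 m/s × 86400 s/d = 24.97 m/d
Specific discharge q = 24.97 × 0.0012 = 0.02996 m/d
v_s = q/n_e = 0.02996/0.33 = 0.09080 m/d
Retardation R = 1 + ρ_b·K_d/n = 1 + 1.75×0.63/0.33 = 4.341
Contaminant velocity v_c = v/R = 0.09080/4.341 = 0.02092 m/d
t = L/v_c = 596/0.02092 = 28490 d
   = 28490/365 = 78.1 yr

78.1 years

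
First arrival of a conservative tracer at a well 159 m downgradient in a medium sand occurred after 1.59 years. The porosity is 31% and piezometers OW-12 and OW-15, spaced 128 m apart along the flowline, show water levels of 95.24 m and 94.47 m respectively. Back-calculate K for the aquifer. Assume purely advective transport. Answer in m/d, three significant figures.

14.1 m/d

Hydraulic gradient i = (95.24 − 94.47) / 128 = 0.77 / 128 = 0.006016
t = 1.59 years = 580.4 d
v = L / t = 159 / 580.4 = 0.2740 m/d
K = v · n / i = 0.2740 × 0.31 / 0.006016 = 14.1 m/d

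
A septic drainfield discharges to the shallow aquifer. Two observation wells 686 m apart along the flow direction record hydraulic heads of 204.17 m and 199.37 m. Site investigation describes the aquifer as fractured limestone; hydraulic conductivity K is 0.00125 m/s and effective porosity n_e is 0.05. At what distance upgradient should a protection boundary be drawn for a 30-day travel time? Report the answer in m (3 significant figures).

Hydraulic gradient i = (204.17 − 199.37) / 686 = 4.80 / 686 = 0.006997
K = 0.00125 m/s × 86400 s/d = 108.0 m/d
Specific discharge q = 108.0 × 0.006997 = 0.7557 m/d
Seepage velocity v = q / n = 0.7557 / 0.05 = 15.11 m/d
L = v × T = 15.11 × 30 = 453.4 m

453 m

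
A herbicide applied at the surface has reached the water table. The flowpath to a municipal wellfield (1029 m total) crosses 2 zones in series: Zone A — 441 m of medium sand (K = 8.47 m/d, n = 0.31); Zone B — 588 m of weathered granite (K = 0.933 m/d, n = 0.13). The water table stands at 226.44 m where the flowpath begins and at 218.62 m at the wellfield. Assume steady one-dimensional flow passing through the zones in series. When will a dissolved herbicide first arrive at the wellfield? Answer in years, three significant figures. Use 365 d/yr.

Total head drop ΔH = 226.44 − 218.62 = 7.82 m
Continuity: the same q passes through each zone, so ΔH = q·Σ(L_j/K_j) — the zones act as resistances in series.
Σ(L/K) = 441/8.47 + 588/0.933 = 52.07 + 630.2 = 682.3 d
q = ΔH / Σ(L/K) = 7.82 / 682.3 = 0.01146 m/d (same in every zone)
Zone A: v = q/n = 0.01146/0.31 = 0.03697 m/d → t_A = 441/0.03697 = 11930 d
Zone B: v = q/n = 0.01146/0.13 = 0.08816 m/d → t_B = 588/0.08816 = 6669 d
Total t = 11930 + 6669 = 18600 d
   = 18600 / 365 = 51.0 yr

51.0 years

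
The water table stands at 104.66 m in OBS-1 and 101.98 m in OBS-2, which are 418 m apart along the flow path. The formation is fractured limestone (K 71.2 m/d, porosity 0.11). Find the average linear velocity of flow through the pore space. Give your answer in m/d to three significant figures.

4.15 m/d

Hydraulic gradient i = (104.66 − 101.98) / 418 = 2.68 / 418 = 0.006411
Darcy flux q = K·i = 71.2 × 0.006411 = 0.4565 m/d
v_s = q/n_e = 0.4565/0.11 = 4.150 m/d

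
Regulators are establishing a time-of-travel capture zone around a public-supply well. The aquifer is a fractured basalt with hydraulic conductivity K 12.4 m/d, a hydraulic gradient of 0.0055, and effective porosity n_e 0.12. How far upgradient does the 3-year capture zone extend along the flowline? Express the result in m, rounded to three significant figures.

q = Ki = 12.4 × 0.0055 = 0.06820 m/d
Average linear velocity = 0.06820 / 0.12 = 0.5683 m/d
T = 3 yr × 365 = 1095 d
L = v × T = 0.5683 × 1095 = 622.3 m

622 m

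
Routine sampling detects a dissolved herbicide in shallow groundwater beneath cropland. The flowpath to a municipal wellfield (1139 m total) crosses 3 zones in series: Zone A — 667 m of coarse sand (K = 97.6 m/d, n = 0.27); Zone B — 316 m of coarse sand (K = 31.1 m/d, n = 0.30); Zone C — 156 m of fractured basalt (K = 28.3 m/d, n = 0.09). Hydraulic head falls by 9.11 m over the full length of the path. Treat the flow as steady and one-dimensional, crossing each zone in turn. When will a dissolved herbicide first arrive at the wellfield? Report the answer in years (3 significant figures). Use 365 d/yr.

Continuity: the same q passes through each zone, so ΔH = q·Σ(L_j/K_j) — the zones act as resistances in series.
Σ(L/K) = 667/97.6 + 316/31.1 + 156/28.3 = 6.834 + 10.16 + 5.512 = 22.51 d
q = ΔH / Σ(L/K) = 9.11 / 22.51 = 0.4048 m/d (same in every zone)
Zone A: v = q/n = 0.4048/0.27 = 1.499 m/d → t_A = 667/1.499 = 444.9 d
Zone B: v = q/n = 0.4048/0.30 = 1.349 m/d → t_B = 316/1.349 = 234.2 d
Zone C: v = q/n = 0.4048/0.09 = 4.497 m/d → t_C = 156/4.497 = 34.69 d
Total t = 444.9 + 234.2 + 34.69 = 713.8 d
   = 713.8 / 365 = 1.96 yr

1.96 years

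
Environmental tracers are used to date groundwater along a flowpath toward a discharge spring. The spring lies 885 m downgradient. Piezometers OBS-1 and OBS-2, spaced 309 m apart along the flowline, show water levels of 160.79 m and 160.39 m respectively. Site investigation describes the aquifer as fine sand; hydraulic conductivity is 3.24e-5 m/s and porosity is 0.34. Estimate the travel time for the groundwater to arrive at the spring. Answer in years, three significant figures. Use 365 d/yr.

Hydraulic gradient i = (160.79 − 160.39) / 309 = 0.40 / 309 = 0.001294
K = 3.24e-5 m/s × 86400 s/d = 2.799 m/d
q = Ki = 2.799 × 0.001294 = 0.003624 m/d
Seepage velocity v = q / n = 0.003624 / 0.34 = 0.01066 m/d
t = L / v = 885 / 0.01066 = 83040 d
   = 83040 / 365 = 227 yr

227 years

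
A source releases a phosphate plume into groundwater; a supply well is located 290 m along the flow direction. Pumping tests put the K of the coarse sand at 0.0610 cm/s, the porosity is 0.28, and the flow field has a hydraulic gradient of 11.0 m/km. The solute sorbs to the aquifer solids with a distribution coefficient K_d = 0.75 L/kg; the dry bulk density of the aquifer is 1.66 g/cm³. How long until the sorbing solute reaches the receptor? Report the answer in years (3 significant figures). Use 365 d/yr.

2.09 years

K = 0.0610 cm/s × 864 = 52.70 m/d
Darcy flux q = K·i = 52.70 × 0.011 = 0.5797 m/d
v = Ki/n = 52.70·0.011/0.28 = 2.071 m/d
Retardation R = 1 + ρ_b·K_d/n = 1 + 1.66×0.75/0.28 = 5.446
Contaminant velocity v_c = v/R = 2.071/5.446 = 0.3802 m/d
t = L/v_c = 290/0.3802 = 762.8 d
   = 762.8/365 = 2.09 yr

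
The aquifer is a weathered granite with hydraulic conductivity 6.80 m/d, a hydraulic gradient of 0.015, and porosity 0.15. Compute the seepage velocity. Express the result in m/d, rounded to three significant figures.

Specific discharge q = 6.80 × 0.015 = 0.1020 m/d
Seepage velocity v = q / n = 0.1020 / 0.15 = 0.6800 m/d

0.680 m/d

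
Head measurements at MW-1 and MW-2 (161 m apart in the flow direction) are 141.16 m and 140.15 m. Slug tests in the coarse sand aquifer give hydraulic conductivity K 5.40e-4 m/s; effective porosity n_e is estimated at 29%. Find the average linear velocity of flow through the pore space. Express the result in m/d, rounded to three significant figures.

1.01 m/d

Hydraulic gradient i = (141.16 − 140.15) / 161 = 1.01 / 161 = 0.006273
K = 5.40e-4 m/s × 86400 s/d = 46.66 m/d
q = Ki = 46.66 × 0.006273 = 0.2927 m/d
v = Ki/n = 46.66·0.006273/0.29 = 1.009 m/d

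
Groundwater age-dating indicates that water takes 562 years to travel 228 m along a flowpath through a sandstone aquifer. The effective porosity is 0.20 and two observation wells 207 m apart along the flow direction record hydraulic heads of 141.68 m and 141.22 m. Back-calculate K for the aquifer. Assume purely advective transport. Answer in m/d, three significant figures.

Hydraulic gradient i = (141.68 − 141.22) / 207 = 0.46 / 207 = 0.002222
t = 562 years = 205100 d
v = L / t = 228 / 205100 = 0.001111 m/d
K = v · n / i = 0.001111 × 0.20 / 0.002222 = 0.100 m/d

0.100 m/d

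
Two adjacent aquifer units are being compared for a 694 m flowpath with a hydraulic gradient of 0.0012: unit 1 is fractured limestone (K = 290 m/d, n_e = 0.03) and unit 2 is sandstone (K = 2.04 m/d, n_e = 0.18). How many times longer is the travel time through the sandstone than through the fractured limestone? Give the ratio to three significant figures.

853

Unit 1 (fractured limestone): v = 290×0.0012/0.03 = 11.60 m/d, t = 694/11.60 = 59.83 d
Unit 2 (sandstone): v = 2.04×0.0012/0.18 = 0.01360 m/d, t = 694/0.01360 = 51030 d
t(sandstone) / t(fractured limestone) = 51030/59.83 = 853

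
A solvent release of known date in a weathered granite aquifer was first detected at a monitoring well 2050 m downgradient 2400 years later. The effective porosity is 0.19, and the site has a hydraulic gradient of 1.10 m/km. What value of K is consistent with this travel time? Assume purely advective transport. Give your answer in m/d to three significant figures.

t = 2400 years = 876000 d
v = L / t = 2050 / 876000 = 0.002340 m/d
K = v · n / i = 0.002340 × 0.19 / 0.0011 = 0.404 m/d

0.404 m/d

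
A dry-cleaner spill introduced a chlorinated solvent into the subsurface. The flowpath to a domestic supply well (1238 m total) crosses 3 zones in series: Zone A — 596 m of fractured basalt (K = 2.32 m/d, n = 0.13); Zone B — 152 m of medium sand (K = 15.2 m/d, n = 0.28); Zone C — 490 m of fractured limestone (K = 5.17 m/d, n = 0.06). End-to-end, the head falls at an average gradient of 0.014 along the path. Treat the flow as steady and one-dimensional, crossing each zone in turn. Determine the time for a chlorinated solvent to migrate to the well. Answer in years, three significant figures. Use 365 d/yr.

8.54 years

Steady 1-D flow in series ⇒ the Darcy flux q is identical in every zone and the zone head losses add (resistances L/K in series).
Σ(L/K) = 596/2.32 + 152/15.2 + 490/5.17 = 256.9 + 10.00 + 94.78 = 361.7 d
K_eq = L_total / Σ(L/K) = 1238 / 361.7 = 3.423 m/d
q = K_eq · i = 3.423 × 0.014 = 0.04792 m/d (same in every zone)
Zone A: v = q/n = 0.04792/0.13 = 0.3686 m/d → t_A = 596/0.3686 = 1617 d
Zone B: v = q/n = 0.04792/0.28 = 0.1711 m/d → t_B = 152/0.1711 = 888.1 d
Zone C: v = q/n = 0.04792/0.06 = 0.7987 m/d → t_C = 490/0.7987 = 613.5 d
Total t = 1617 + 888.1 + 613.5 = 3118 d
   = 3118 / 365 = 8.54 yr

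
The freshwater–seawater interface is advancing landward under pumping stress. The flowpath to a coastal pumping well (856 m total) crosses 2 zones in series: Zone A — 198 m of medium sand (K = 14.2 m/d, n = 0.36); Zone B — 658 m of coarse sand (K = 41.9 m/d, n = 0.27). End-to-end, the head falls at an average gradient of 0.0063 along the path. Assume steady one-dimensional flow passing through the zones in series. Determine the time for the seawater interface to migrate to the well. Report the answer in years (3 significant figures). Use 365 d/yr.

Continuity: the same q passes through each zone, so ΔH = q·Σ(L_j/K_j) — the zones act as resistances in series.
Σ(L/K) = 198/14.2 + 658/41.9 = 13.94 + 15.70 = 29.65 d
K_eq = L_total / Σ(L/K) = 856 / 29.65 = 28.87 m/d
q = K_eq · i = 28.87 × 0.0063 = 0.1819 m/d (same in every zone)
Zone A: v = q/n = 0.1819/0.36 = 0.5053 m/d → t_A = 198/0.5053 = 391.9 d
Zone B: v = q/n = 0.1819/0.27 = 0.6737 m/d → t_B = 658/0.6737 = 976.7 d
Total t = 391.9 + 976.7 = 1369 d
   = 1369 / 365 = 3.75 yr

3.75 years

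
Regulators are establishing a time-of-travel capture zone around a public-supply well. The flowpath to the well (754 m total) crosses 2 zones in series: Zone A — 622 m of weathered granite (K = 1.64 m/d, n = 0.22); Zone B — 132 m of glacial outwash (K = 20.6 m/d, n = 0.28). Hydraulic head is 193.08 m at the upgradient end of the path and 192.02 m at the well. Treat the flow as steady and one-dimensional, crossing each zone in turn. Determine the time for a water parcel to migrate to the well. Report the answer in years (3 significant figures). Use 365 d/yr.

Total head drop ΔH = 193.08 − 192.02 = 1.06 m
Continuity: the same q passes through each zone, so ΔH = q·Σ(L_j/K_j) — the zones act as resistances in series.
Σ(L/K) = 622/1.64 + 132/20.6 = 379.3 + 6.408 = 385.7 d
q = ΔH / Σ(L/K) = 1.06 / 385.7 = 0.002748 m/d (same in every zone)
Zone A: v = q/n = 0.002748/0.22 = 0.01249 m/d → t_A = 622/0.01249 = 49790 d
Zone B: v = q/n = 0.002748/0.28 = 0.009816 m/d → t_B = 132/0.009816 = 13450 d
Total t = 49790 + 13450 = 63240 d
   = 63240 / 365 = 173 yr

173 years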